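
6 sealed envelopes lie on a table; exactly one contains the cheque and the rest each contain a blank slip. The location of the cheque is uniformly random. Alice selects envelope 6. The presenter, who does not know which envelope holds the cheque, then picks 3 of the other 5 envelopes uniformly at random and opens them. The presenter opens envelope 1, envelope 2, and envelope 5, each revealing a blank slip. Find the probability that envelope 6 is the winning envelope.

Condition on the true location of the cheque.
If it is in any of envelopes 1, 2, and 5 (prior 1/6 each): that envelope was opened and seen not to hold the prize — ruled out; weight (1/6)·0 = 0 each.
If it is in any of envelopes 3, 4, and 6 (prior 1/6 each): the presenter picks exactly this set with probability 1/10 regardless, and none is the prize; weight (1/6)·(1/10) = 1/60 each.
The weights sum to 1/20.
So P(the cheque in envelope 6 | the presenter opened envelope 1, envelope 2, and envelope 5) = (1/60) / (1/20) = 1/3.

1/3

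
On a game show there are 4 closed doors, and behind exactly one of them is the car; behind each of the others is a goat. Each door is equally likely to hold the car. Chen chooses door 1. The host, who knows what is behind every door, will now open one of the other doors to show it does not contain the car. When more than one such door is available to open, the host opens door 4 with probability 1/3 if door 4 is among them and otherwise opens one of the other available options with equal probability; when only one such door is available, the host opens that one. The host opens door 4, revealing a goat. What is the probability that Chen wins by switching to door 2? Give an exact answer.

1/3

Apply Bayes' rule, conditioning on where the car actually is.
If it is behind any of doors 1, 2, and 3 (prior 1/4 each): door 4 is available, opened with probability 1/3; weight (1/4)·(1/3) = 1/12 each.
If it is behind door 4 (prior 1/4): the host opened door 4, so this case is ruled out; weight (1/4)·0 = 0.
The weights sum to 1/4.
So P(the car behind door 2 | the host opened door 4) = (1/12) / (1/4) = 1/3.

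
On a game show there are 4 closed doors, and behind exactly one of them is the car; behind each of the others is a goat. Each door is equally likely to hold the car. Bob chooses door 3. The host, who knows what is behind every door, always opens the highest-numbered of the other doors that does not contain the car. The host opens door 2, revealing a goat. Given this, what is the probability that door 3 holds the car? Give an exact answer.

0

Apply Bayes' rule, conditioning on where the car actually is.
If it is behind either of doors 1 and 3 (prior 1/4 each): the host would have opened door 4 instead, probability 0; weight (1/4)·0 = 0 each.
If it is behind door 2 (prior 1/4): the host opened door 2, so this case is ruled out; weight (1/4)·0 = 0.
If it is behind door 4 (prior 1/4): door 2 is the highest-numbered option available, probability 1; weight (1/4)·1 = 1/4.
The weights sum to 1/4.
So P(the car behind door 3 | the host opened door 2) = 0 / (1/4) = 0.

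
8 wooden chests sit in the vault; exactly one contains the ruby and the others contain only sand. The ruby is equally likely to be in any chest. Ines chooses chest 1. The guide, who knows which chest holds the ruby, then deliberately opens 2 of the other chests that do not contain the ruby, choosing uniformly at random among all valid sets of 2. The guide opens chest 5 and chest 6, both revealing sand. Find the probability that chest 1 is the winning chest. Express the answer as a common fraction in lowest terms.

Consider each possible location of the ruby in turn.
If it is in chest 1 (prior 1/8): the guide has 21 equally likely choices, so probability 1/21; weight (1/8)·(1/21) = 1/168.
If it is in any of chests 2, 3, 4, 7, and 8 (prior 1/8 each): the guide has 15 equally likely choices, so probability 1/15; weight (1/8)·(1/15) = 1/120 each.
If it is in either of chests 5 and 6 (prior 1/8 each): that chest was opened and seen not to hold the prize — ruled out; weight (1/8)·0 = 0 each.
The weights sum to 1/21.
So P(the ruby in chest 1 | the guide opened chest 5 and chest 6) = (1/168) / (1/21) = 1/8.

1/8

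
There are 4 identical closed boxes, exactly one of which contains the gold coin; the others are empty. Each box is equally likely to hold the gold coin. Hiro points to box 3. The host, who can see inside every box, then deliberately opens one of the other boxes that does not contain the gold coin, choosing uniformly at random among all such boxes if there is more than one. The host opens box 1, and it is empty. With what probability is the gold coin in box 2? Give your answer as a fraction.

3/8

Consider each possible location of the gold coin in turn.
If it is in box 1 (prior 1/4): the host opened box 1, so this case is ruled out; weight (1/4)·0 = 0.
If it is in either of boxes 2 and 4 (prior 1/4 each): the host has 2 equally likely choices, so probability 1/2; weight (1/4)·(1/2) = 1/8 each.
If it is in box 3 (prior 1/4): the host has 3 equally likely choices, so probability 1/3; weight (1/4)·(1/3) = 1/12.
The weights sum to 1/3.
So P(the gold coin in box 2 | the host opened box 1) = (1/8) / (1/3) = 3/8.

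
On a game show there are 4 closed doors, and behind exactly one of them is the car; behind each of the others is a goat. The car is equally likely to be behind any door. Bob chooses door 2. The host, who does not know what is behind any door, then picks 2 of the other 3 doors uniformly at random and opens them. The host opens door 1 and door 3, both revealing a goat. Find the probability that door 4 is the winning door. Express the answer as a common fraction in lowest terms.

1/2

Condition on the true location of the car.
If it is behind either of doors 1 and 3 (prior 1/4 each): that door was opened and seen not to hold the prize — ruled out; weight (1/4)·0 = 0 each.
If it is behind either of doors 2 and 4 (prior 1/4 each): the host picks exactly this set with probability 1/3 regardless, and none is the prize; weight (1/4)·(1/3) = 1/12 each.
The weights sum to 1/6.
So P(the car behind door 4 | the host opened door 1 and door 3) = (1/12) / (1/6) = 1/2.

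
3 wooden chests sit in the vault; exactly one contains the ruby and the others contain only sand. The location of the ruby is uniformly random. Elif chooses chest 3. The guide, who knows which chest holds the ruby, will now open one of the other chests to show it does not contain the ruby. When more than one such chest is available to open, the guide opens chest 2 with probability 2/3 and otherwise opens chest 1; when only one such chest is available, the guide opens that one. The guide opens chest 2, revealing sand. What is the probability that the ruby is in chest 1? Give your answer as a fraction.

3/5

Apply Bayes' rule, conditioning on where the ruby actually is.
If it is in chest 1 (prior 1/3): only chest 2 is available, probability 1; weight (1/3)·1 = 1/3.
If it is in chest 2 (prior 1/3): the guide opened chest 2, so this case is ruled out; weight (1/3)·0 = 0.
If it is in chest 3 (prior 1/3): chest 2 is available, opened with probability 2/3; weight (1/3)·(2/3) = 2/9.
The weights sum to 5/9.
So P(the ruby in chest 1 | the guide opened chest 2) = (1/3) / (5/9) = 3/5.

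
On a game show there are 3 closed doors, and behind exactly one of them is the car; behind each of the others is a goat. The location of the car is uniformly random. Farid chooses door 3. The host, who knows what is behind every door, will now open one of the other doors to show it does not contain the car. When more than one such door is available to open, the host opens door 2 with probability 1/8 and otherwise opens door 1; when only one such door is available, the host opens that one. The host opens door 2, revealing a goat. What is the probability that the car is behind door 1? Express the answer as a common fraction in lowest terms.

8/9

Condition on the true location of the car.
If it is behind door 1 (prior 1/3): only door 2 is available, probability 1; weight (1/3)·1 = 1/3.
If it is behind door 2 (prior 1/3): the host opened door 2, so this case is ruled out; weight (1/3)·0 = 0.
If it is behind door 3 (prior 1/3): door 2 is available, opened with probability 1/8; weight (1/3)·(1/8) = 1/24.
The weights sum to 3/8.
So P(the car behind door 1 | the host opened door 2) = (1/3) / (3/8) = 8/9.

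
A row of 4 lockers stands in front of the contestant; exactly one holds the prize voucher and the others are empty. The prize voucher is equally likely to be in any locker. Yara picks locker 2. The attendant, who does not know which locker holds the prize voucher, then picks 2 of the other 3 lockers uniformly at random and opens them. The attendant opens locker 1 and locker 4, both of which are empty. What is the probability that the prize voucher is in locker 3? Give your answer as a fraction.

1/2

Consider each possible location of the prize voucher in turn.
If it is in either of lockers 1 and 4 (prior 1/4 each): that locker was opened and seen not to hold the prize — ruled out; weight (1/4)·0 = 0 each.
If it is in either of lockers 2 and 3 (prior 1/4 each): the attendant picks exactly this set with probability 1/3 regardless, and none is the prize; weight (1/4)·(1/3) = 1/12 each.
The weights sum to 1/6.
So P(the prize voucher in locker 3 | the attendant opened locker 1 and locker 4) = (1/12) / (1/6) = 1/2.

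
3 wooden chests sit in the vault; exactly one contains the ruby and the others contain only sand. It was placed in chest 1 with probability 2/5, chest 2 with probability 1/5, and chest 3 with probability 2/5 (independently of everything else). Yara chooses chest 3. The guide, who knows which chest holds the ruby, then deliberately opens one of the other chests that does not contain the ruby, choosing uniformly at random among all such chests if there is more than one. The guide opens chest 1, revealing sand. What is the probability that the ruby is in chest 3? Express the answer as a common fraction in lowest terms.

Condition on the true location of the ruby.
If it is in chest 1 (prior 2/5): the guide opened chest 1, so this case is ruled out; weight (2/5)·0 = 0.
If it is in chest 2 (prior 1/5): the guide has no choice, probability 1; weight (1/5)·1 = 1/5.
If it is in chest 3 (prior 2/5): the guide has 2 equally likely choices, so probability 1/2; weight (2/5)·(1/2) = 1/5.
The weights sum to 2/5.
So P(the ruby in chest 3 | the guide opened chest 1) = (1/5) / (2/5) = 1/2.

1/2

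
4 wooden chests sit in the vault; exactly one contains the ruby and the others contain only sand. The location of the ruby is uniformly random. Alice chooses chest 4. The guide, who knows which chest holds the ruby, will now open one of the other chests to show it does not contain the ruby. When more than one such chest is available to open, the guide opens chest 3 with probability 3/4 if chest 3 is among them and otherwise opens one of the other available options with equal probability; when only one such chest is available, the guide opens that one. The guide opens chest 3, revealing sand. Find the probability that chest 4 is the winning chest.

1/3

Consider each possible location of the ruby in turn.
If it is in any of chests 1, 2, and 4 (prior 1/4 each): chest 3 is available, opened with probability 3/4; weight (1/4)·(3/4) = 3/16 each.
If it is in chest 3 (prior 1/4): the guide opened chest 3, so this case is ruled out; weight (1/4)·0 = 0.
The weights sum to 9/16.
So P(the ruby in chest 4 | the guide opened chest 3) = (3/16) / (9/16) = 1/3.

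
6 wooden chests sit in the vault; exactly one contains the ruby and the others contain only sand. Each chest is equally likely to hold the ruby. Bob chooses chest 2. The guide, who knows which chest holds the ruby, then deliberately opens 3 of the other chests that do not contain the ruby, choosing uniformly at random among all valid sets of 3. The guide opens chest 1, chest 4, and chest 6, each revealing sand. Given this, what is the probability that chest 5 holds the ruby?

5/12

Condition on the true location of the ruby.
If it is in any of chests 1, 4, and 6 (prior 1/6 each): that chest was opened and seen not to hold the prize — ruled out; weight (1/6)·0 = 0 each.
If it is in chest 2 (prior 1/6): the guide has 10 equally likely choices, so probability 1/10; weight (1/6)·(1/10) = 1/60.
If it is in either of chests 3 and 5 (prior 1/6 each): the guide has 4 equally likely choices, so probability 1/4; weight (1/6)·(1/4) = 1/24 each.
The weights sum to 1/10.
So P(the ruby in chest 5 | the guide opened chest 1, chest 4, and chest 6) = (1/24) / (1/10) = 5/12.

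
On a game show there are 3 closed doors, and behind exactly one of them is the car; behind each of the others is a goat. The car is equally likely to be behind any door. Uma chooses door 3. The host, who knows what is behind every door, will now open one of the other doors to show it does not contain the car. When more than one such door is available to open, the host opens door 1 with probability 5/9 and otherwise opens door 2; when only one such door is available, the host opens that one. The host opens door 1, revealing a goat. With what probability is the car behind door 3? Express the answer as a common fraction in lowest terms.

5/14

Consider each possible location of the car in turn.
If it is behind door 1 (prior 1/3): the host opened door 1, so this case is ruled out; weight (1/3)·0 = 0.
If it is behind door 2 (prior 1/3): only door 1 is available, probability 1; weight (1/3)·1 = 1/3.
If it is behind door 3 (prior 1/3): door 1 is available, opened with probability 5/9; weight (1/3)·(5/9) = 5/27.
The weights sum to 14/27.
So P(the car behind door 3 | the host opened door 1) = (5/27) / (14/27) = 5/14.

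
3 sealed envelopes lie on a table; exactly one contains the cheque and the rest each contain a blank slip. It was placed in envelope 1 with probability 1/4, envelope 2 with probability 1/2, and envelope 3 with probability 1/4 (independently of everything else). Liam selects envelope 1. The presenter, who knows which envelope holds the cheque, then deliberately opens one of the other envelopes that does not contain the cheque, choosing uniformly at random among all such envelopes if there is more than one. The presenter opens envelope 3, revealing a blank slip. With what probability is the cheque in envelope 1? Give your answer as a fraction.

Apply Bayes' rule, conditioning on where the cheque actually is.
If it is in envelope 1 (prior 1/4): the presenter has 2 equally likely choices, so probability 1/2; weight (1/4)·(1/2) = 1/8.
If it is in envelope 2 (prior 1/2): the presenter has no choice, probability 1; weight (1/2)·1 = 1/2.
If it is in envelope 3 (prior 1/4): the presenter opened envelope 3, so this case is ruled out; weight (1/4)·0 = 0.
The weights sum to 5/8.
So P(the cheque in envelope 1 | the presenter opened envelope 3) = (1/8) / (5/8) = 1/5.

1/5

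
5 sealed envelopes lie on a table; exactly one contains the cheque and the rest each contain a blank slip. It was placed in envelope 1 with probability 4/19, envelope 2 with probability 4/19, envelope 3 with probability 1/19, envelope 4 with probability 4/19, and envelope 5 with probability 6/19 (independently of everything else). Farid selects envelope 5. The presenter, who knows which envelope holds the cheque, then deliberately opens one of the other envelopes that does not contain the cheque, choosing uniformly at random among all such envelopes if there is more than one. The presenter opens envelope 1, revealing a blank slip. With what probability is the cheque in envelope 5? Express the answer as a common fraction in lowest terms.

1/3

Apply Bayes' rule, conditioning on where the cheque actually is.
If it is in envelope 1 (prior 4/19): the presenter opened envelope 1, so this case is ruled out; weight (4/19)·0 = 0.
If it is in either of envelopes 2 and 4 (prior 4/19 each): the presenter has 3 equally likely choices, so probability 1/3; weight (4/19)·(1/3) = 4/57 each.
If it is in envelope 3 (prior 1/19): the presenter has 3 equally likely choices, so probability 1/3; weight (1/19)·(1/3) = 1/57.
If it is in envelope 5 (prior 6/19): the presenter has 4 equally likely choices, so probability 1/4; weight (6/19)·(1/4) = 3/38.
The weights sum to 9/38.
So P(the cheque in envelope 5 | the presenter opened envelope 1) = (3/38) / (9/38) = 1/3.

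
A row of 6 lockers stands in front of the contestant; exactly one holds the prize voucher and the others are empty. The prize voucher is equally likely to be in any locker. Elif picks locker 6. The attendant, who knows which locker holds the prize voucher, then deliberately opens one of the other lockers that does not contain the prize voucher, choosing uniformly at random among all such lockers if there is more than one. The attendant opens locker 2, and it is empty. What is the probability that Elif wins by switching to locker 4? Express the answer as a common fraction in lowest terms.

Condition on the true location of the prize voucher.
If it is in any of lockers 1, 3, 4, and 5 (prior 1/6 each): the attendant has 4 equally likely choices, so probability 1/4; weight (1/6)·(1/4) = 1/24 each.
If it is in locker 2 (prior 1/6): the attendant opened locker 2, so this case is ruled out; weight (1/6)·0 = 0.
If it is in locker 6 (prior 1/6): the attendant has 5 equally likely choices, so probability 1/5; weight (1/6)·(1/5) = 1/30.
The weights sum to 1/5.
So P(the prize voucher in locker 4 | the attendant opened locker 2) = (1/24) / (1/5) = 5/24.

5/24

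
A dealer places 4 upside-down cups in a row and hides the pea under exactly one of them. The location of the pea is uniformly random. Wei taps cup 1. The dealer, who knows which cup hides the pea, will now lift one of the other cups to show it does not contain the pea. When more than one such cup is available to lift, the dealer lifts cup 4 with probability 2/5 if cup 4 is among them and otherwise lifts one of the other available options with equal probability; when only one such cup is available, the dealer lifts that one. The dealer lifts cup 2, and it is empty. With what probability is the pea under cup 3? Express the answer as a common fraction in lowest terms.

3/7

Consider each possible location of the pea in turn.
If it is under cup 1 (prior 1/4): cup 4 is available but not opened; cup 2 gets probability (1 − 2/5)/2 = 3/10; weight (1/4)·(3/10) = 3/40.
If it is under cup 2 (prior 1/4): the dealer opened cup 2, so this case is ruled out; weight (1/4)·0 = 0.
If it is under cup 3 (prior 1/4): cup 4 is available but not opened, probability 3/5; weight (1/4)·(3/5) = 3/20.
If it is under cup 4 (prior 1/4): cup 4 holds the prize so is unavailable; the dealer chooses uniformly among the 2 others, probability 1/2; weight (1/4)·(1/2) = 1/8.
The weights sum to 7/20.
So P(the pea under cup 3 | the dealer opened cup 2) = (3/20) / (7/20) = 3/7.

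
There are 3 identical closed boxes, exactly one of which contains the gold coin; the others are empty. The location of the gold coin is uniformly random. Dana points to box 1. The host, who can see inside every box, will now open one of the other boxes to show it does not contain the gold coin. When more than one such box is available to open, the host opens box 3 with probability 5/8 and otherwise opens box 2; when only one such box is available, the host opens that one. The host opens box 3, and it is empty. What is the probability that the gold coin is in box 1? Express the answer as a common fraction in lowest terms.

5/13

Consider each possible location of the gold coin in turn.
If it is in box 1 (prior 1/3): box 3 is available, opened with probability 5/8; weight (1/3)·(5/8) = 5/24.
If it is in box 2 (prior 1/3): only box 3 is available, probability 1; weight (1/3)·1 = 1/3.
If it is in box 3 (prior 1/3): the host opened box 3, so this case is ruled out; weight (1/3)·0 = 0.
The weights sum to 13/24.
So P(the gold coin in box 1 | the host opened box 3) = (5/24) / (13/24) = 5/13.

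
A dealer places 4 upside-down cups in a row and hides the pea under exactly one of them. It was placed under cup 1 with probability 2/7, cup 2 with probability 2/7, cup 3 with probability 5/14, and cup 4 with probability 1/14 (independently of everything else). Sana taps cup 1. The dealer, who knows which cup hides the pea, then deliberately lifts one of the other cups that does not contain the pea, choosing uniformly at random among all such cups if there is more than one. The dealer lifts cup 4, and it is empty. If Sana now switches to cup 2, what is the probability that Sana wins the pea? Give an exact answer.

12/35

Condition on the true location of the pea.
If it is under cup 1 (prior 2/7): the dealer has 3 equally likely choices, so probability 1/3; weight (2/7)·(1/3) = 2/21.
If it is under cup 2 (prior 2/7): the dealer has 2 equally likely choices, so probability 1/2; weight (2/7)·(1/2) = 1/7.
If it is under cup 3 (prior 5/14): the dealer has 2 equally likely choices, so probability 1/2; weight (5/14)·(1/2) = 5/28.
If it is under cup 4 (prior 1/14): the dealer opened cup 4, so this case is ruled out; weight (1/14)·0 = 0.
The weights sum to 5/12.
So P(the pea under cup 2 | the dealer opened cup 4) = (1/7) / (5/12) = 12/35.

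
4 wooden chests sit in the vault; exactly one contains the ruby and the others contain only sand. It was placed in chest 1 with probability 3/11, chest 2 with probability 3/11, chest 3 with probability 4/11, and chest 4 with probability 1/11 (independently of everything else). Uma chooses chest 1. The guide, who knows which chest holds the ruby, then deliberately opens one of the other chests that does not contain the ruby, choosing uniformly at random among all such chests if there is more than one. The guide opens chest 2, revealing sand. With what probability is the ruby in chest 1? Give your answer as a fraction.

Condition on the true location of the ruby.
If it is in chest 1 (prior 3/11): the guide has 3 equally likely choices, so probability 1/3; weight (3/11)·(1/3) = 1/11.
If it is in chest 2 (prior 3/11): the guide opened chest 2, so this case is ruled out; weight (3/11)·0 = 0.
If it is in chest 3 (prior 4/11): the guide has 2 equally likely choices, so probability 1/2; weight (4/11)·(1/2) = 2/11.
If it is in chest 4 (prior 1/11): the guide has 2 equally likely choices, so probability 1/2; weight (1/11)·(1/2) = 1/22.
The weights sum to 7/22.
So P(the ruby in chest 1 | the guide opened chest 2) = (1/11) / (7/22) = 2/7.

2/7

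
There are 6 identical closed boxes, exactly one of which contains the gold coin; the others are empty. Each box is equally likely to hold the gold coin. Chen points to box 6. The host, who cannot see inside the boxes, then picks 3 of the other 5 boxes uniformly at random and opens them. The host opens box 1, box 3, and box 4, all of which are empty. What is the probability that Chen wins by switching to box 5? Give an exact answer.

1/3

Condition on the true location of the gold coin.
If it is in any of boxes 1, 3, and 4 (prior 1/6 each): that box was opened and seen not to hold the prize — ruled out; weight (1/6)·0 = 0 each.
If it is in any of boxes 2, 5, and 6 (prior 1/6 each): the host picks exactly this set with probability 1/10 regardless, and none is the prize; weight (1/6)·(1/10) = 1/60 each.
The weights sum to 1/20.
So P(the gold coin in box 5 | the host opened box 1, box 3, and box 4) = (1/60) / (1/20) = 1/3.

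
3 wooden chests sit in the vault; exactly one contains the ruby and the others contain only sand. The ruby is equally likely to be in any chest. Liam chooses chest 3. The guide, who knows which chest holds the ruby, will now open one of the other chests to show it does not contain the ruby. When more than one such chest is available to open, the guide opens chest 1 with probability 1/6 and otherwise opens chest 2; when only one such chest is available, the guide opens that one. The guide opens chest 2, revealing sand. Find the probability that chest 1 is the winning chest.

Condition on the true location of the ruby.
If it is in chest 1 (prior 1/3): only chest 2 is available, probability 1; weight (1/3)·1 = 1/3.
If it is in chest 2 (prior 1/3): the guide opened chest 2, so this case is ruled out; weight (1/3)·0 = 0.
If it is in chest 3 (prior 1/3): chest 1 is available but not opened, probability 5/6; weight (1/3)·(5/6) = 5/18.
The weights sum to 11/18.
So P(the ruby in chest 1 | the guide opened chest 2) = (1/3) / (11/18) = 6/11.

6/11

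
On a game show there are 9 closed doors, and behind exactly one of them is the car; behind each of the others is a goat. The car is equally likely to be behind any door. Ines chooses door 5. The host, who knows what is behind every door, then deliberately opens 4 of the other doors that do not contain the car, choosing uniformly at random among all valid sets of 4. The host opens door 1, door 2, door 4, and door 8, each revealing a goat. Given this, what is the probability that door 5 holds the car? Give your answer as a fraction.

Condition on the true location of the car.
If it is behind any of doors 1, 2, 4, and 8 (prior 1/9 each): that door was opened and seen not to hold the prize — ruled out; weight (1/9)·0 = 0 each.
If it is behind any of doors 3, 6, 7, and 9 (prior 1/9 each): the host has 35 equally likely choices, so probability 1/35; weight (1/9)·(1/35) = 1/315 each.
If it is behind door 5 (prior 1/9): the host has 70 equally likely choices, so probability 1/70; weight (1/9)·(1/70) = 1/630.
The weights sum to 1/70.
So P(the car behind door 5 | the host opened door 1, door 2, door 4, and door 8) = (1/630) / (1/70) = 1/9.

1/9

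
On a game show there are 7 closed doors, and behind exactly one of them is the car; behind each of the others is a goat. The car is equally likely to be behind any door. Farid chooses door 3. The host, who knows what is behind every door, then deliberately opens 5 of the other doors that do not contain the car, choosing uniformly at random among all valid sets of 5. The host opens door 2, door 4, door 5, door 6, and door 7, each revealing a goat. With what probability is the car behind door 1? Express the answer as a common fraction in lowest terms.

6/7

Consider each possible location of the car in turn.
If it is behind door 1 (prior 1/7): the host has no choice, probability 1; weight (1/7)·1 = 1/7.
If it is behind any of doors 2, 4, 5, 6, and 7 (prior 1/7 each): that door was opened and seen not to hold the prize — ruled out; weight (1/7)·0 = 0 each.
If it is behind door 3 (prior 1/7): the host has 6 equally likely choices, so probability 1/6; weight (1/7)·(1/6) = 1/42.
The weights sum to 1/6.
So P(the car behind door 1 | the host opened door 2, door 4, door 5, door 6, and door 7) = (1/7) / (1/6) = 6/7.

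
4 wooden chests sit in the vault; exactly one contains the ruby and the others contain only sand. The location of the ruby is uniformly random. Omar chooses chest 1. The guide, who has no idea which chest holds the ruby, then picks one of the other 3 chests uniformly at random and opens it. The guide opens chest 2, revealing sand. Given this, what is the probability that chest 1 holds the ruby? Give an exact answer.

1/3

Condition on the true location of the ruby.
If it is in any of chests 1, 3, and 4 (prior 1/4 each): the guide picks chest 2 with probability 1/3 regardless, and it is not the prize; weight (1/4)·(1/3) = 1/12 each.
If it is in chest 2 (prior 1/4): the guide opened chest 2, so this case is ruled out; weight (1/4)·0 = 0.
The weights sum to 1/4.
So P(the ruby in chest 1 | the guide opened chest 2) = (1/12) / (1/4) = 1/3.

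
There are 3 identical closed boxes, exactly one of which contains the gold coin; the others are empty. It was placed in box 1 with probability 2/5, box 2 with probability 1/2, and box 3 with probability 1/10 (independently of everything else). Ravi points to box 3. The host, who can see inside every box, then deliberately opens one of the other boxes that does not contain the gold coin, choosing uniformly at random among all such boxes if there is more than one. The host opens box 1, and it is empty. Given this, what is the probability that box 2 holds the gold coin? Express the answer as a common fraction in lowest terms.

Consider each possible location of the gold coin in turn.
If it is in box 1 (prior 2/5): the host opened box 1, so this case is ruled out; weight (2/5)·0 = 0.
If it is in box 2 (prior 1/2): the host has no choice, probability 1; weight (1/2)·1 = 1/2.
If it is in box 3 (prior 1/10): the host has 2 equally likely choices, so probability 1/2; weight (1/10)·(1/2) = 1/20.
The weights sum to 11/20.
So P(the gold coin in box 2 | the host opened box 1) = (1/2) / (11/20) = 10/11.

10/11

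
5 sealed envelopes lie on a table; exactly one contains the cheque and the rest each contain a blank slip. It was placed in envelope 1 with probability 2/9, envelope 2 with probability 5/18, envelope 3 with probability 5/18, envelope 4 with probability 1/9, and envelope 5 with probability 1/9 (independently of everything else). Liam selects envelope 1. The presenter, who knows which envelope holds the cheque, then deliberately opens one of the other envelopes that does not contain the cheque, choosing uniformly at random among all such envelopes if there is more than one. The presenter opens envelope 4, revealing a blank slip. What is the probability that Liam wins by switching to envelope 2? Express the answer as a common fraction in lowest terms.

1/3

Consider each possible location of the cheque in turn.
If it is in envelope 1 (prior 2/9): the presenter has 4 equally likely choices, so probability 1/4; weight (2/9)·(1/4) = 1/18.
If it is in either of envelopes 2 and 3 (prior 5/18 each): the presenter has 3 equally likely choices, so probability 1/3; weight (5/18)·(1/3) = 5/54 each.
If it is in envelope 4 (prior 1/9): the presenter opened envelope 4, so this case is ruled out; weight (1/9)·0 = 0.
If it is in envelope 5 (prior 1/9): the presenter has 3 equally likely choices, so probability 1/3; weight (1/9)·(1/3) = 1/27.
The weights sum to 5/18.
So P(the cheque in envelope 2 | the presenter opened envelope 4) = (5/54) / (5/18) = 1/3.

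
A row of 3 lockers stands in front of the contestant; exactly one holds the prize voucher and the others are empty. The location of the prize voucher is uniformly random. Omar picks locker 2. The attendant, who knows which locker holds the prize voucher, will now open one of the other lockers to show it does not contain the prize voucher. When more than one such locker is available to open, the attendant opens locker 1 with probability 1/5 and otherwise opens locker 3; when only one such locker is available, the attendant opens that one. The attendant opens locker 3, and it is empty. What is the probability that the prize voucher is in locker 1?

Consider each possible location of the prize voucher in turn.
If it is in locker 1 (prior 1/3): only locker 3 is available, probability 1; weight (1/3)·1 = 1/3.
If it is in locker 2 (prior 1/3): locker 1 is available but not opened, probability 4/5; weight (1/3)·(4/5) = 4/15.
If it is in locker 3 (prior 1/3): the attendant opened locker 3, so this case is ruled out; weight (1/3)·0 = 0.
The weights sum to 3/5.
So P(the prize voucher in locker 1 | the attendant opened locker 3) = (1/3) / (3/5) = 5/9.

5/9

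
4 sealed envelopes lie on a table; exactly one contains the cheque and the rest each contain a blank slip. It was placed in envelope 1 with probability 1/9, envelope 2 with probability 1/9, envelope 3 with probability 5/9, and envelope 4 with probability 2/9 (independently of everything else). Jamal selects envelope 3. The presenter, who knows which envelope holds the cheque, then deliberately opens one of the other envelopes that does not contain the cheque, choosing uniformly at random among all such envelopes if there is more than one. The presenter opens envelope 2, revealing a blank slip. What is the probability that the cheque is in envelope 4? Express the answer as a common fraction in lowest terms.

6/19

Consider each possible location of the cheque in turn.
If it is in envelope 1 (prior 1/9): the presenter has 2 equally likely choices, so probability 1/2; weight (1/9)·(1/2) = 1/18.
If it is in envelope 2 (prior 1/9): the presenter opened envelope 2, so this case is ruled out; weight (1/9)·0 = 0.
If it is in envelope 3 (prior 5/9): the presenter has 3 equally likely choices, so probability 1/3; weight (5/9)·(1/3) = 5/27.
If it is in envelope 4 (prior 2/9): the presenter has 2 equally likely choices, so probability 1/2; weight (2/9)·(1/2) = 1/9.
The weights sum to 19/54.
So P(the cheque in envelope 4 | the presenter opened envelope 2) = (1/9) / (19/54) = 6/19.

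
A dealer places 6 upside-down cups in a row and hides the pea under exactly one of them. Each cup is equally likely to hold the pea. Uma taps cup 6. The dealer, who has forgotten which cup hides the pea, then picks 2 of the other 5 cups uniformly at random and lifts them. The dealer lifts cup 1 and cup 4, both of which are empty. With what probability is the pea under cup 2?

1/4

Condition on the true location of the pea.
If it is under either of cups 1 and 4 (prior 1/6 each): that cup was opened and seen not to hold the prize — ruled out; weight (1/6)·0 = 0 each.
If it is under any of cups 2, 3, 5, and 6 (prior 1/6 each): the dealer picks exactly this set with probability 1/10 regardless, and none is the prize; weight (1/6)·(1/10) = 1/60 each.
The weights sum to 1/15.
So P(the pea under cup 2 | the dealer opened cup 1 and cup 4) = (1/60) / (1/15) = 1/4.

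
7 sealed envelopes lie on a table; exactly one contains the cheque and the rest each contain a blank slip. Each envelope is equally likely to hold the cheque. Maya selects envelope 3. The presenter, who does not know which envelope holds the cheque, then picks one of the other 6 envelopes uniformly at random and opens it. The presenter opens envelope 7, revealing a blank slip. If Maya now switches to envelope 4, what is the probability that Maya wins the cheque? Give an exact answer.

1/6

Apply Bayes' rule, conditioning on where the cheque actually is.
If it is in any of envelopes 1, 2, 3, 4, 5, and 6 (prior 1/7 each): the presenter picks envelope 7 with probability 1/6 regardless, and it is not the prize; weight (1/7)·(1/6) = 1/42 each.
If it is in envelope 7 (prior 1/7): the presenter opened envelope 7, so this case is ruled out; weight (1/7)·0 = 0.
The weights sum to 1/7.
So P(the cheque in envelope 4 | the presenter opened envelope 7) = (1/42) / (1/7) = 1/6.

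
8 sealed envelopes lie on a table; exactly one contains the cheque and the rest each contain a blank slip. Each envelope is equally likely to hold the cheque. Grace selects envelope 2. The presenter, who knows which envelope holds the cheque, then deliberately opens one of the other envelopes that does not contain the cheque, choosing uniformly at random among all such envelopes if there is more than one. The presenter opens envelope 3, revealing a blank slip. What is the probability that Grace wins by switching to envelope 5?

7/48

Apply Bayes' rule, conditioning on where the cheque actually is.
If it is in any of envelopes 1, 4, 5, 6, 7, and 8 (prior 1/8 each): the presenter has 6 equally likely choices, so probability 1/6; weight (1/8)·(1/6) = 1/48 each.
If it is in envelope 2 (prior 1/8): the presenter has 7 equally likely choices, so probability 1/7; weight (1/8)·(1/7) = 1/56.
If it is in envelope 3 (prior 1/8): the presenter opened envelope 3, so this case is ruled out; weight (1/8)·0 = 0.
The weights sum to 1/7.
So P(the cheque in envelope 5 | the presenter opened envelope 3) = (1/48) / (1/7) = 7/48.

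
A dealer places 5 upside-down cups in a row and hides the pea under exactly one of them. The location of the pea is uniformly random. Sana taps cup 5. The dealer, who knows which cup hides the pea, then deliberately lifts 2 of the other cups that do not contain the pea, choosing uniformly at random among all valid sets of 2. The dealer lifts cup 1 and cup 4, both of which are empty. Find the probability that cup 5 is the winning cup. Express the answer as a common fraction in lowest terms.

Apply Bayes' rule, conditioning on where the pea actually is.
If it is under either of cups 1 and 4 (prior 1/5 each): that cup was opened and seen not to hold the prize — ruled out; weight (1/5)·0 = 0 each.
If it is under either of cups 2 and 3 (prior 1/5 each): the dealer has 3 equally likely choices, so probability 1/3; weight (1/5)·(1/3) = 1/15 each.
If it is under cup 5 (prior 1/5): the dealer has 6 equally likely choices, so probability 1/6; weight (1/5)·(1/6) = 1/30.
The weights sum to 1/6.
So P(the pea under cup 5 | the dealer opened cup 1 and cup 4) = (1/30) / (1/6) = 1/5.

1/5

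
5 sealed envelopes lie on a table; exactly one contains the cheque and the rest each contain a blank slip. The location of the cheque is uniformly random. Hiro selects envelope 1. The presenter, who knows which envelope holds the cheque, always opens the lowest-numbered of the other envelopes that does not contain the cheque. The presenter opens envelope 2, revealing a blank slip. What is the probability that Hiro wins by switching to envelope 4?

1/4

Apply Bayes' rule, conditioning on where the cheque actually is.
If it is in any of envelopes 1, 3, 4, and 5 (prior 1/5 each): envelope 2 is the lowest-numbered option available, probability 1; weight (1/5)·1 = 1/5 each.
If it is in envelope 2 (prior 1/5): the presenter opened envelope 2, so this case is ruled out; weight (1/5)·0 = 0.
The weights sum to 4/5.
So P(the cheque in envelope 4 | the presenter opened envelope 2) = (1/5) / (4/5) = 1/4.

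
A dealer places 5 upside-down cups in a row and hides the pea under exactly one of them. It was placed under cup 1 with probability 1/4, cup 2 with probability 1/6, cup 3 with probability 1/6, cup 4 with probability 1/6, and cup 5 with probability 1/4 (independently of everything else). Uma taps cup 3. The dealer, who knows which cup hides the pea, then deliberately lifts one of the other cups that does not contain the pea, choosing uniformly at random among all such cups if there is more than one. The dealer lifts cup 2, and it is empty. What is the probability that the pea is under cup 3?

Consider each possible location of the pea in turn.
If it is under either of cups 1 and 5 (prior 1/4 each): the dealer has 3 equally likely choices, so probability 1/3; weight (1/4)·(1/3) = 1/12 each.
If it is under cup 2 (prior 1/6): the dealer opened cup 2, so this case is ruled out; weight (1/6)·0 = 0.
If it is under cup 3 (prior 1/6): the dealer has 4 equally likely choices, so probability 1/4; weight (1/6)·(1/4) = 1/24.
If it is under cup 4 (prior 1/6): the dealer has 3 equally likely choices, so probability 1/3; weight (1/6)·(1/3) = 1/18.
The weights sum to 19/72.
So P(the pea under cup 3 | the dealer opened cup 2) = (1/24) / (19/72) = 3/19.

3/19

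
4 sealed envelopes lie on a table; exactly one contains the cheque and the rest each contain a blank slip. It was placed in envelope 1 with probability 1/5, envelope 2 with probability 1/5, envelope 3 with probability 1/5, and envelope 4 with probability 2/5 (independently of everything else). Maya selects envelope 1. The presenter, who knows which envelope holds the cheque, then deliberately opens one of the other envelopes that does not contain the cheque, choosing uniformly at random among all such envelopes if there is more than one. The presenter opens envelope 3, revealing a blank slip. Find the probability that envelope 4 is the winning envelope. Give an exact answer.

6/11

Apply Bayes' rule, conditioning on where the cheque actually is.
If it is in envelope 1 (prior 1/5): the presenter has 3 equally likely choices, so probability 1/3; weight (1/5)·(1/3) = 1/15.
If it is in envelope 2 (prior 1/5): the presenter has 2 equally likely choices, so probability 1/2; weight (1/5)·(1/2) = 1/10.
If it is in envelope 3 (prior 1/5): the presenter opened envelope 3, so this case is ruled out; weight (1/5)·0 = 0.
If it is in envelope 4 (prior 2/5): the presenter has 2 equally likely choices, so probability 1/2; weight (2/5)·(1/2) = 1/5.
The weights sum to 11/30.
So P(the cheque in envelope 4 | the presenter opened envelope 3) = (1/5) / (11/30) = 6/11.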